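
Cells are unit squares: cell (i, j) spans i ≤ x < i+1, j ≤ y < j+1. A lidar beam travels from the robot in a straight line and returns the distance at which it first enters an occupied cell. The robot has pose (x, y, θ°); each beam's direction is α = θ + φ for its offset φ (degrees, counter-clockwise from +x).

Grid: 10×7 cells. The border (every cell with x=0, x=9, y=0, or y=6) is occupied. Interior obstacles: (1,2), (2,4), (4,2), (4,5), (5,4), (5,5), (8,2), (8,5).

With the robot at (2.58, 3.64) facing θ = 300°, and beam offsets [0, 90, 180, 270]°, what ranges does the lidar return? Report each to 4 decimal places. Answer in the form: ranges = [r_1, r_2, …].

ranges = [3.0484, 2.7200, 0.4157, 1.2800]

beam 1: φ=0°, α=300°
  dir = (cos 300°, sin 300°) = (0.5000, -0.8660); from cell (2,3)
  next x-line at t=0.8400, next y-line at t=0.7390; Δt_x=2.0000, Δt_y=1.1547
    y: enter (2,2) at t=0.7390
    x: enter (3,2) at t=0.8400
    y: enter (3,1) at t=1.8937
    x: enter (4,1) at t=2.8400
    y: enter (4,0) at t=3.0484 ← occupied
  → r_1 = 3.0484
beam 2: φ=90°, α=30°
  dir = (cos 30°, sin 30°) = (0.8660, 0.5000); from cell (2,3)
  next x-line at t=0.4850, next y-line at t=0.7200; Δt_x=1.1547, Δt_y=2.0000
    x: enter (3,3) at t=0.4850
    y: enter (3,4) at t=0.7200
    x: enter (4,4) at t=1.6397
    y: enter (4,5) at t=2.7200 ← occupied
  → r_2 = 2.7200
beam 3: φ=180°, α=120°
  dir = (cos 120°, sin 120°) = (-0.5000, 0.8660); from cell (2,3)
  next x-line at t=1.1600, next y-line at t=0.4157; Δt_x=2.0000, Δt_y=1.1547
    y: enter (2,4) at t=0.4157 ← occupied
  → r_3 = 0.4157
beam 4: φ=270°, α=210°
  dir = (cos 210°, sin 210°) = (-0.8660, -0.5000); from cell (2,3)
  next x-line at t=0.6697, next y-line at t=1.2800; Δt_x=1.1547, Δt_y=2.0000
    x: enter (1,3) at t=0.6697
    y: enter (1,2) at t=1.2800 ← occupied
  → r_4 = 1.2800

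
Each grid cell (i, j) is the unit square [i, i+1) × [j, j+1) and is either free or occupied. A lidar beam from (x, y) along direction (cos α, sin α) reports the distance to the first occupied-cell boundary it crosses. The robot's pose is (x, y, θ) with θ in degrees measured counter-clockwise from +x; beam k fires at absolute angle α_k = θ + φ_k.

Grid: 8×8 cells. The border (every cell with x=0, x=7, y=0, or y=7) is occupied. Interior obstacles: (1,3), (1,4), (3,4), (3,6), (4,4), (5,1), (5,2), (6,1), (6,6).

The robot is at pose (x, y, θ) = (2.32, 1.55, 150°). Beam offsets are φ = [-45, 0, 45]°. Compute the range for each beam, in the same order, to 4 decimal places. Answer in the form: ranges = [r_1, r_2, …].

beam 1: φ=-45°, α=105°
  cosα=-0.2588 sinα=0.9659 | (2,1) | tMaxX 1.2364 tMaxY 0.4659 | tΔX 3.8637 tΔY 1.0353
    t=0.4659 [y] (2,2)
    t=1.2364 [x] (1,2)
    t=1.5012 [y] (1,3) — stop
  → r_1 = 1.5012
beam 2: φ=0°, α=150°
  cosα=-0.8660 sinα=0.5000 | (2,1) | tMaxX 0.3695 tMaxY 0.9000 | tΔX 1.1547 tΔY 2.0000
    t=0.3695 [x] (1,1)
    t=0.9000 [y] (1,2)
    t=1.5242 [x] (0,2) — stop
  → r_2 = 1.5242
beam 3: φ=45°, α=195°
  cosα=-0.9659 sinα=-0.2588 | (2,1) | tMaxX 0.3313 tMaxY 2.1250 | tΔX 1.0353 tΔY 3.8637
    t=0.3313 [x] (1,1)
    t=1.3666 [x] (0,1) — stop
  → r_3 = 1.3666

ranges = [1.5012, 1.5242, 1.3666]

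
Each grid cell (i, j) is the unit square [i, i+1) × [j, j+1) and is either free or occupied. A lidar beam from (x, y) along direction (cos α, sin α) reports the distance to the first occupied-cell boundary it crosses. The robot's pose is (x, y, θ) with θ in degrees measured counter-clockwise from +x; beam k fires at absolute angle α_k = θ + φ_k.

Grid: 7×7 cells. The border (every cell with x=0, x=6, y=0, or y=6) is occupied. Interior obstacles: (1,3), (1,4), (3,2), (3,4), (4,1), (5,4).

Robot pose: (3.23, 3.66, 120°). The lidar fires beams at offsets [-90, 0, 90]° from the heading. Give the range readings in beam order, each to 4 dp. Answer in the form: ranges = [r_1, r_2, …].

ranges = [0.6800, 0.3926, 2.5750]

beam 1: φ=-90°, α=30°
  direction (0.8660, 0.5000); cell (3,3); t to first gridline: x 0.8891, y 0.6800 (then +1.1547 / +2.0000)
    (3,4) via y @ 0.6800  # hit
  → r_1 = 0.6800
beam 2: φ=0°, α=120°
  direction (-0.5000, 0.8660); cell (3,3); t to first gridline: x 0.4600, y 0.3926 (then +2.0000 / +1.1547)
    (3,4) via y @ 0.3926  # hit
  → r_2 = 0.3926
beam 3: φ=90°, α=210°
  direction (-0.8660, -0.5000); cell (3,3); t to first gridline: x 0.2656, y 1.3200 (then +1.1547 / +2.0000)
    (2,3) via x @ 0.2656
    (2,2) via y @ 1.3200
    (1,2) via x @ 1.4203
    (0,2) via x @ 2.5750  # hit
  → r_3 = 2.5750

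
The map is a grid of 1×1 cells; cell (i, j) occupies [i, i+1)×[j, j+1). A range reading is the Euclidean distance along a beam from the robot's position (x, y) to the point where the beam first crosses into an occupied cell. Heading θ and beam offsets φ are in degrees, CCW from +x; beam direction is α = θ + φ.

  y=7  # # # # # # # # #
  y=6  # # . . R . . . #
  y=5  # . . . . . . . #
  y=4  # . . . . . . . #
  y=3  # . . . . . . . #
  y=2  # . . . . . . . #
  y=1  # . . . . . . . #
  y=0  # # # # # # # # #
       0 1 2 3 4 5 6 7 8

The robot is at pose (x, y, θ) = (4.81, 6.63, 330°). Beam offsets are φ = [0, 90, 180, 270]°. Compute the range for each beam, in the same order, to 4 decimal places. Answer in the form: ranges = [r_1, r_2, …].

ranges = [3.6835, 0.4272, 0.7400, 6.5010]

beam 1: φ=0°, α=330°
  cosα=0.8660 sinα=-0.5000 | (4,6) | tMaxX 0.2194 tMaxY 1.2600 | tΔX 1.1547 tΔY 2.0000
    t=0.2194 [x] (5,6)
    t=1.2600 [y] (5,5)
    t=1.3741 [x] (6,5)
    t=2.5288 [x] (7,5)
    t=3.2600 [y] (7,4)
    t=3.6835 [x] (8,4) — stop
  → r_1 = 3.6835
beam 2: φ=90°, α=60°
  cosα=0.5000 sinα=0.8660 | (4,6) | tMaxX 0.3800 tMaxY 0.4272 | tΔX 2.0000 tΔY 1.1547
    t=0.3800 [x] (5,6)
    t=0.4272 [y] (5,7) — stop
  → r_2 = 0.4272
beam 3: φ=180°, α=150°
  cosα=-0.8660 sinα=0.5000 | (4,6) | tMaxX 0.9353 tMaxY 0.7400 | tΔX 1.1547 tΔY 2.0000
    t=0.7400 [y] (4,7) — stop
  → r_3 = 0.7400
beam 4: φ=270°, α=240°
  cosα=-0.5000 sinα=-0.8660 | (4,6) | tMaxX 1.6200 tMaxY 0.7275 | tΔX 2.0000 tΔY 1.1547
    t=0.7275 [y] (4,5)
    t=1.6200 [x] (3,5)
    t=1.8822 [y] (3,4)
    t=3.0369 [y] (3,3)
    t=3.6200 [x] (2,3)
    t=4.1916 [y] (2,2)
    t=5.3463 [y] (2,1)
    t=5.6200 [x] (1,1)
    t=6.5010 [y] (1,0) — stop
  → r_4 = 6.5010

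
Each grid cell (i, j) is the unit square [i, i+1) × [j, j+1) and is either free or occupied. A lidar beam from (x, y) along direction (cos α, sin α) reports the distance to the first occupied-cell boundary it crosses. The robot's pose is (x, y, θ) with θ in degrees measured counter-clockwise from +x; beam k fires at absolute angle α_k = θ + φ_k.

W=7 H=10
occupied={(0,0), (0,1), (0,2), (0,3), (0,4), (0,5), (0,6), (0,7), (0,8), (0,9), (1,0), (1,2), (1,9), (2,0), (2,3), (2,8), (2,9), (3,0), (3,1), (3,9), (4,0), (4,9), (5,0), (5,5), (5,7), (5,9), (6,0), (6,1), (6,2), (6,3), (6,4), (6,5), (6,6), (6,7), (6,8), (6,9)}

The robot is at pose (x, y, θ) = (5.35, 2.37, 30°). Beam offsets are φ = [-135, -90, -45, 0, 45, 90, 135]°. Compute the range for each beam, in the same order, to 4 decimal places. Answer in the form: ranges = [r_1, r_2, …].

ranges = [1.4183, 1.3000, 0.6729, 0.7506, 2.5114, 6.5010, 2.4341]

beam 1: φ=-135°, α=255°
  cosα=-0.2588 sinα=-0.9659 | (5,2) | tMaxX 1.3523 tMaxY 0.3831 | tΔX 3.8637 tΔY 1.0353
    t=0.3831 [y] (5,1)
    t=1.3523 [x] (4,1)
    t=1.4183 [y] (4,0) — stop
  → r_1 = 1.4183
beam 2: φ=-90°, α=300°
  cosα=0.5000 sinα=-0.8660 | (5,2) | tMaxX 1.3000 tMaxY 0.4272 | tΔX 2.0000 tΔY 1.1547
    t=0.4272 [y] (5,1)
    t=1.3000 [x] (6,1) — stop
  → r_2 = 1.3000
beam 3: φ=-45°, α=345°
  cosα=0.9659 sinα=-0.2588 | (5,2) | tMaxX 0.6729 tMaxY 1.4296 | tΔX 1.0353 tΔY 3.8637
    t=0.6729 [x] (6,2) — stop
  → r_3 = 0.6729
beam 4: φ=0°, α=30°
  cosα=0.8660 sinα=0.5000 | (5,2) | tMaxX 0.7506 tMaxY 1.2600 | tΔX 1.1547 tΔY 2.0000
    t=0.7506 [x] (6,2) — stop
  → r_4 = 0.7506
beam 5: φ=45°, α=75°
  cosα=0.2588 sinα=0.9659 | (5,2) | tMaxX 2.5114 tMaxY 0.6522 | tΔX 3.8637 tΔY 1.0353
    t=0.6522 [y] (5,3)
    t=1.6875 [y] (5,4)
    t=2.5114 [x] (6,4) — stop
  → r_5 = 2.5114
beam 6: φ=90°, α=120°
  cosα=-0.5000 sinα=0.8660 | (5,2) | tMaxX 0.7000 tMaxY 0.7275 | tΔX 2.0000 tΔY 1.1547
    t=0.7000 [x] (4,2)
    t=0.7275 [y] (4,3)
    t=1.8822 [y] (4,4)
    t=2.7000 [x] (3,4)
    t=3.0369 [y] (3,5)
    t=4.1916 [y] (3,6)
    t=4.7000 [x] (2,6)
    t=5.3463 [y] (2,7)
    t=6.5010 [y] (2,8) — stop
  → r_6 = 6.5010
beam 7: φ=135°, α=165°
  cosα=-0.9659 sinα=0.2588 | (5,2) | tMaxX 0.3623 tMaxY 2.4341 | tΔX 1.0353 tΔY 3.8637
    t=0.3623 [x] (4,2)
    t=1.3976 [x] (3,2)
    t=2.4329 [x] (2,2)
    t=2.4341 [y] (2,3) — stop
  → r_7 = 2.4341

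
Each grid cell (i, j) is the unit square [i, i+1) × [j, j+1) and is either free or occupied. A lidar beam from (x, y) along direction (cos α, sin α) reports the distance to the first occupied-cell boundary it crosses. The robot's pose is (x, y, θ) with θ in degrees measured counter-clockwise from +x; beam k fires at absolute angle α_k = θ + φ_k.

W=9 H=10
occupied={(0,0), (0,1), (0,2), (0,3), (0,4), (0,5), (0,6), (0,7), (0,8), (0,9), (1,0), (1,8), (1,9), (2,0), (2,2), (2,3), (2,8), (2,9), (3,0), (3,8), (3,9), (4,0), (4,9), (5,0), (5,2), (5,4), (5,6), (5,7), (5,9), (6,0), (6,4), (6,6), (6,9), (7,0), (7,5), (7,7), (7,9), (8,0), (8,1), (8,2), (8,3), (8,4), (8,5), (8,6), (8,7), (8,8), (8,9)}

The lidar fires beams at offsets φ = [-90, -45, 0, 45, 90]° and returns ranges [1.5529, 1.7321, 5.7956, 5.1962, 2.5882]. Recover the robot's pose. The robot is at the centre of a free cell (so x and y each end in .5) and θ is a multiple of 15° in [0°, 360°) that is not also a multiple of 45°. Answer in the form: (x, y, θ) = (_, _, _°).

(x, y, θ) = (2.5, 7.5, 255°)

Candidates: 43 free-cell centres × 16 headings = 688 poses. Raycast each; keep the one whose scan matches to 4 dp.
  (1.5, 7.5, 120°): beam 1 = 1.0000 ≠ 1.5529 ✗
  (2.5, 6.5, 15°): beam 1 = 5.6940 ≠ 1.5529 ✗
  (5.5, 1.5, 195°): beam 1 = 0.5176 ≠ 1.5529 ✗
  …
  (2.5, 7.5, 255°): r_1=1.5529, r_2=1.7321, r_3=5.7956, r_4=5.1962, r_5=2.5882 — all match ✓
Only this pose fits every beam.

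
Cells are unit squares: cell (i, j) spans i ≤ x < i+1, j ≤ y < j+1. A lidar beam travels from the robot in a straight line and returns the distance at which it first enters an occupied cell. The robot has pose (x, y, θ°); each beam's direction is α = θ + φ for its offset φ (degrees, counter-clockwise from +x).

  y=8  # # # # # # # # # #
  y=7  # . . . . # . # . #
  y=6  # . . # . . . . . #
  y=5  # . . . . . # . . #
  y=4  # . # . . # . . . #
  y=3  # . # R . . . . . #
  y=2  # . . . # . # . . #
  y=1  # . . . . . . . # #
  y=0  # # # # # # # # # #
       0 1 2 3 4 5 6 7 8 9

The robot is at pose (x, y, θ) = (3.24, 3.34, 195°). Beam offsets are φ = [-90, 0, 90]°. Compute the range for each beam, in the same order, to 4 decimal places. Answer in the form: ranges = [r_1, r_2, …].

ranges = [0.9273, 0.2485, 2.4225]

beam 1: φ=-90°, α=105°
  cosα=-0.2588 sinα=0.9659 | (3,3) | tMaxX 0.9273 tMaxY 0.6833 | tΔX 3.8637 tΔY 1.0353
    t=0.6833 [y] (3,4)
    t=0.9273 [x] (2,4) — stop
  → r_1 = 0.9273
beam 2: φ=0°, α=195°
  cosα=-0.9659 sinα=-0.2588 | (3,3) | tMaxX 0.2485 tMaxY 1.3137 | tΔX 1.0353 tΔY 3.8637
    t=0.2485 [x] (2,3) — stop
  → r_2 = 0.2485
beam 3: φ=90°, α=285°
  cosα=0.2588 sinα=-0.9659 | (3,3) | tMaxX 2.9364 tMaxY 0.3520 | tΔX 3.8637 tΔY 1.0353
    t=0.3520 [y] (3,2)
    t=1.3873 [y] (3,1)
    t=2.4225 [y] (3,0) — stop
  → r_3 = 2.4225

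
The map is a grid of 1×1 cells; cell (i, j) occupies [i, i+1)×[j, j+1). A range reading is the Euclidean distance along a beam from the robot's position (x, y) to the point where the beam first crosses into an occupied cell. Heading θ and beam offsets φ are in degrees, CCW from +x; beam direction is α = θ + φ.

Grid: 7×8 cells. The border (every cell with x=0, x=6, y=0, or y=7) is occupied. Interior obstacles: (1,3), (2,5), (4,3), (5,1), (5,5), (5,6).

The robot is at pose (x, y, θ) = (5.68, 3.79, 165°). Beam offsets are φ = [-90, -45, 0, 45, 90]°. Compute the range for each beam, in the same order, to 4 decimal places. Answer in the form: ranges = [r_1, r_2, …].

beam 1: φ=-90°, α=75°
  direction (0.2588, 0.9659); cell (5,3); t to first gridline: x 1.2364, y 0.2174 (then +3.8637 / +1.0353)
    (5,4) via y @ 0.2174
    (6,4) via x @ 1.2364  # hit
  → r_1 = 1.2364
beam 2: φ=-45°, α=120°
  direction (-0.5000, 0.8660); cell (5,3); t to first gridline: x 1.3600, y 0.2425 (then +2.0000 / +1.1547)
    (5,4) via y @ 0.2425
    (4,4) via x @ 1.3600
    (4,5) via y @ 1.3972
    (4,6) via y @ 2.5519
    (3,6) via x @ 3.3600
    (3,7) via y @ 3.7066  # hit
  → r_2 = 3.7066
beam 3: φ=0°, α=165°
  direction (-0.9659, 0.2588); cell (5,3); t to first gridline: x 0.7040, y 0.8114 (then +1.0353 / +3.8637)
    (4,3) via x @ 0.7040  # hit
  → r_3 = 0.7040
beam 4: φ=45°, α=210°
  direction (-0.8660, -0.5000); cell (5,3); t to first gridline: x 0.7852, y 1.5800 (then +1.1547 / +2.0000)
    (4,3) via x @ 0.7852  # hit
  → r_4 = 0.7852
beam 5: φ=90°, α=255°
  direction (-0.2588, -0.9659); cell (5,3); t to first gridline: x 2.6273, y 0.8179 (then +3.8637 / +1.0353)
    (5,2) via y @ 0.8179
    (5,1) via y @ 1.8531  # hit
  → r_5 = 1.8531

ranges = [1.2364, 3.7066, 0.7040, 0.7852, 1.8531]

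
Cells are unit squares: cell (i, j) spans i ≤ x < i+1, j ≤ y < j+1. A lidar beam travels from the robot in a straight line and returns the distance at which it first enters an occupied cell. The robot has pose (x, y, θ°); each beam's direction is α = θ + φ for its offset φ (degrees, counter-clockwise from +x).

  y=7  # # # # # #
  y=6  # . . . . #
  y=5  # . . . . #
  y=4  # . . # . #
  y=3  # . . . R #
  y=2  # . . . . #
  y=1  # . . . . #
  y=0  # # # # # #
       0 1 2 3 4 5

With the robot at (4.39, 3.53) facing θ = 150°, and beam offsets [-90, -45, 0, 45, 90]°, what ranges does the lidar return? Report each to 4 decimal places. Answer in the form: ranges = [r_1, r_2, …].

ranges = [1.2200, 1.5068, 0.9400, 3.5096, 2.9214]

beam 1: φ=-90°, α=60°
  cosα=0.5000 sinα=0.8660 | (4,3) | tMaxX 1.2200 tMaxY 0.5427 | tΔX 2.0000 tΔY 1.1547
    t=0.5427 [y] (4,4)
    t=1.2200 [x] (5,4) — stop
  → r_1 = 1.2200
beam 2: φ=-45°, α=105°
  cosα=-0.2588 sinα=0.9659 | (4,3) | tMaxX 1.5068 tMaxY 0.4866 | tΔX 3.8637 tΔY 1.0353
    t=0.4866 [y] (4,4)
    t=1.5068 [x] (3,4) — stop
  → r_2 = 1.5068
beam 3: φ=0°, α=150°
  cosα=-0.8660 sinα=0.5000 | (4,3) | tMaxX 0.4503 tMaxY 0.9400 | tΔX 1.1547 tΔY 2.0000
    t=0.4503 [x] (3,3)
    t=0.9400 [y] (3,4) — stop
  → r_3 = 0.9400
beam 4: φ=45°, α=195°
  cosα=-0.9659 sinα=-0.2588 | (4,3) | tMaxX 0.4038 tMaxY 2.0478 | tΔX 1.0353 tΔY 3.8637
    t=0.4038 [x] (3,3)
    t=1.4390 [x] (2,3)
    t=2.0478 [y] (2,2)
    t=2.4743 [x] (1,2)
    t=3.5096 [x] (0,2) — stop
  → r_4 = 3.5096
beam 5: φ=90°, α=240°
  cosα=-0.5000 sinα=-0.8660 | (4,3) | tMaxX 0.7800 tMaxY 0.6120 | tΔX 2.0000 tΔY 1.1547
    t=0.6120 [y] (4,2)
    t=0.7800 [x] (3,2)
    t=1.7667 [y] (3,1)
    t=2.7800 [x] (2,1)
    t=2.9214 [y] (2,0) — stop
  → r_5 = 2.9214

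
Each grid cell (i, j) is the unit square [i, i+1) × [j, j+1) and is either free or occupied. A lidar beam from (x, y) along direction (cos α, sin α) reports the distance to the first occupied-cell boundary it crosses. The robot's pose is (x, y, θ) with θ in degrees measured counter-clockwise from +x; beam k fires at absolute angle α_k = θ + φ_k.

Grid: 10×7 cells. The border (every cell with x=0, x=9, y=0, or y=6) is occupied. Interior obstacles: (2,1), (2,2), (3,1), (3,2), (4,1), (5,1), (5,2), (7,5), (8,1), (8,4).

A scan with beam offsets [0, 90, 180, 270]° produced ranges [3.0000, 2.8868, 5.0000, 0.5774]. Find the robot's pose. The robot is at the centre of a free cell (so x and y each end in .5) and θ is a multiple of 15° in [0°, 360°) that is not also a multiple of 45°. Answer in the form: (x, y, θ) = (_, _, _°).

(x, y, θ) = (5.5, 3.5, 330°)

The pose lattice has 30·16 = 480 candidates. Test each by forward raycasting.
  (1.5, 3.5, 120°): beam 1 = 1.0000 ≠ 3.0000 ✗
  (6.5, 5.5, 210°): beam 1 = 5.0000 ≠ 3.0000 ✗
  (2.5, 3.5, 15°): beam 1 = 5.6940 ≠ 3.0000 ✗
  (5.5, 4.5, 60°): beam 1 = 1.7321 ≠ 3.0000 ✗
  …
  (5.5, 3.5, 330°): r_1=3.0000, r_2=2.8868, r_3=5.0000, r_4=0.5774 — all match ✓
Unique over the lattice → pose = (5.5, 3.5, 330°).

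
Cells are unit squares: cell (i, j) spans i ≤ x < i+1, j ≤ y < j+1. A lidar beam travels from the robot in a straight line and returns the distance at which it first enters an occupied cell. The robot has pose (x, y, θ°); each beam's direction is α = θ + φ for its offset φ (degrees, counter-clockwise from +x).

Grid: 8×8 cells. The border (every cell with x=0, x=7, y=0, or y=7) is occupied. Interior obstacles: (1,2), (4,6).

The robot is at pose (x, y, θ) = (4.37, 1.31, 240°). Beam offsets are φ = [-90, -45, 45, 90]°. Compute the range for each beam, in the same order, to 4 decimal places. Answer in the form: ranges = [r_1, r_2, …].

ranges = [2.7366, 1.1977, 0.3209, 0.6200]

beam 1: φ=-90°, α=150°
  cosα=-0.8660 sinα=0.5000 | (4,1) | tMaxX 0.4272 tMaxY 1.3800 | tΔX 1.1547 tΔY 2.0000
    t=0.4272 [x] (3,1)
    t=1.3800 [y] (3,2)
    t=1.5819 [x] (2,2)
    t=2.7366 [x] (1,2) — stop
  → r_1 = 2.7366
beam 2: φ=-45°, α=195°
  cosα=-0.9659 sinα=-0.2588 | (4,1) | tMaxX 0.3831 tMaxY 1.1977 | tΔX 1.0353 tΔY 3.8637
    t=0.3831 [x] (3,1)
    t=1.1977 [y] (3,0) — stop
  → r_2 = 1.1977
beam 3: φ=45°, α=285°
  cosα=0.2588 sinα=-0.9659 | (4,1) | tMaxX 2.4341 tMaxY 0.3209 | tΔX 3.8637 tΔY 1.0353
    t=0.3209 [y] (4,0) — stop
  → r_3 = 0.3209
beam 4: φ=90°, α=330°
  cosα=0.8660 sinα=-0.5000 | (4,1) | tMaxX 0.7275 tMaxY 0.6200 | tΔX 1.1547 tΔY 2.0000
    t=0.6200 [y] (4,0) — stop
  → r_4 = 0.6200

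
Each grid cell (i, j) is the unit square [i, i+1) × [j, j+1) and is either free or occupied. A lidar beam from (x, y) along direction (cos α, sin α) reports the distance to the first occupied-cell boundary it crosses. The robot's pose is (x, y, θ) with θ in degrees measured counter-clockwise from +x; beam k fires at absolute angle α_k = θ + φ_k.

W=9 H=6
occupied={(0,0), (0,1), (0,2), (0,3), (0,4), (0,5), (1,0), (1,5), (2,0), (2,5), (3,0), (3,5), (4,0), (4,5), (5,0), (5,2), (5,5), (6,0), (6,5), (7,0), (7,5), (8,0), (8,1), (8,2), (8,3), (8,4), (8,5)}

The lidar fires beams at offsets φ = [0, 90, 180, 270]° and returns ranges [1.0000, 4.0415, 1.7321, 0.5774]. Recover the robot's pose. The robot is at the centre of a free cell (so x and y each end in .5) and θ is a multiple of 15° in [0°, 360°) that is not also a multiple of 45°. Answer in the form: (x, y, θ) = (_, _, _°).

The pose lattice has 27·16 = 432 candidates. Test each by forward raycasting.
  (7.5, 4.5, 255°): beam 1 = 3.6235 ≠ 1.0000 ✗
  (4.5, 1.5, 120°): beam 1 = 4.0415 ≠ 1.0000 ✗
  (6.5, 3.5, 120°): beam 1 = 1.7321 ≠ 1.0000 ✗
  (5.5, 1.5, 345°): beam 1 = 1.9319 ≠ 1.0000 ✗
  …
  (2.5, 1.5, 330°): r_1=1.0000, r_2=4.0415, r_3=1.7321, r_4=0.5774 — all match ✓
Unique over the lattice → pose = (2.5, 1.5, 330°).

(x, y, θ) = (2.5, 1.5, 330°)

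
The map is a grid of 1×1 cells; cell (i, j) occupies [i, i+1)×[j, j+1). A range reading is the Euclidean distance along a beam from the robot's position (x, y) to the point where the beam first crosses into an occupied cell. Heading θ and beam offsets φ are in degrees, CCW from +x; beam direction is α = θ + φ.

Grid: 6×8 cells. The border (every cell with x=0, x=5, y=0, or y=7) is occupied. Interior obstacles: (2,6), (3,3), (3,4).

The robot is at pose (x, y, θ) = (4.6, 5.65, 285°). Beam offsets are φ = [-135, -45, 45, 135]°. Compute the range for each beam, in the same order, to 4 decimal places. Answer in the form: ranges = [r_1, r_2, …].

ranges = [1.8475, 1.2000, 0.4619, 0.8000]

beam 1: φ=-135°, α=150°
  direction (-0.8660, 0.5000); cell (4,5); t to first gridline: x 0.6928, y 0.7000 (then +1.1547 / +2.0000)
    (3,5) via x @ 0.6928
    (3,6) via y @ 0.7000
    (2,6) via x @ 1.8475  # hit
  → r_1 = 1.8475
beam 2: φ=-45°, α=240°
  direction (-0.5000, -0.8660); cell (4,5); t to first gridline: x 1.2000, y 0.7506 (then +2.0000 / +1.1547)
    (4,4) via y @ 0.7506
    (3,4) via x @ 1.2000  # hit
  → r_2 = 1.2000
beam 3: φ=45°, α=330°
  direction (0.8660, -0.5000); cell (4,5); t to first gridline: x 0.4619, y 1.3000 (then +1.1547 / +2.0000)
    (5,5) via x @ 0.4619  # hit
  → r_3 = 0.4619
beam 4: φ=135°, α=60°
  direction (0.5000, 0.8660); cell (4,5); t to first gridline: x 0.8000, y 0.4041 (then +2.0000 / +1.1547)
    (4,6) via y @ 0.4041
    (5,6) via x @ 0.8000  # hit
  → r_4 = 0.8000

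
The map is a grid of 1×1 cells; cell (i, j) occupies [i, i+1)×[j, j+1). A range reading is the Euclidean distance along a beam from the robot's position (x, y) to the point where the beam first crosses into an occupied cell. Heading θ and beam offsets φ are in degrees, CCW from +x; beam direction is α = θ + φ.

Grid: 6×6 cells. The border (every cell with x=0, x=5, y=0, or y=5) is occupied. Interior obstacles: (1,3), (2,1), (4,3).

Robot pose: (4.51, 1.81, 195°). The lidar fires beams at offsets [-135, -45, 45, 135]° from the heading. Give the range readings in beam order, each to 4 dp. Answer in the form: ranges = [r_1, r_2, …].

beam 1: φ=-135°, α=60°
  cosα=0.5000 sinα=0.8660 | (4,1) | tMaxX 0.9800 tMaxY 0.2194 | tΔX 2.0000 tΔY 1.1547
    t=0.2194 [y] (4,2)
    t=0.9800 [x] (5,2) — stop
  → r_1 = 0.9800
beam 2: φ=-45°, α=150°
  cosα=-0.8660 sinα=0.5000 | (4,1) | tMaxX 0.5889 tMaxY 0.3800 | tΔX 1.1547 tΔY 2.0000
    t=0.3800 [y] (4,2)
    t=0.5889 [x] (3,2)
    t=1.7436 [x] (2,2)
    t=2.3800 [y] (2,3)
    t=2.8983 [x] (1,3) — stop
  → r_2 = 2.8983
beam 3: φ=45°, α=240°
  cosα=-0.5000 sinα=-0.8660 | (4,1) | tMaxX 1.0200 tMaxY 0.9353 | tΔX 2.0000 tΔY 1.1547
    t=0.9353 [y] (4,0) — stop
  → r_3 = 0.9353
beam 4: φ=135°, α=330°
  cosα=0.8660 sinα=-0.5000 | (4,1) | tMaxX 0.5658 tMaxY 1.6200 | tΔX 1.1547 tΔY 2.0000
    t=0.5658 [x] (5,1) — stop
  → r_4 = 0.5658

ranges = [0.9800, 2.8983, 0.9353, 0.5658]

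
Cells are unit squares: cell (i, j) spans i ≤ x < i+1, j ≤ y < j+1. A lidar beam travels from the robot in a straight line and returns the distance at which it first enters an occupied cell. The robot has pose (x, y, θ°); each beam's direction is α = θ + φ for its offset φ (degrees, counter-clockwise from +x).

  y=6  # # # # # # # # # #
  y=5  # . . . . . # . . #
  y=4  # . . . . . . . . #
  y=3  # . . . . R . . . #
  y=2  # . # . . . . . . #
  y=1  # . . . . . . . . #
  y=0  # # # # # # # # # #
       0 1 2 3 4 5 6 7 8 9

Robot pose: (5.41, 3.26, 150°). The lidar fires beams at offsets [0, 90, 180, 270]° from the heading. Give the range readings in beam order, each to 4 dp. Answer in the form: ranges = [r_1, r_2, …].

ranges = [5.0922, 2.6096, 4.1454, 2.0092]

beam 1: φ=0°, α=150°
  d=(-0.8660,0.5000)  start (5,3)  tX=0.4734 tY=1.4800  stride 1/|dx|=1.1547 1/|dy|=2.0000
    cross x-line → (4,3), t=0.4734
    cross y-line → (4,4), t=1.4800
    cross x-line → (3,4), t=1.6281
    cross x-line → (2,4), t=2.7828
    cross y-line → (2,5), t=3.4800
    cross x-line → (1,5), t=3.9375
    cross x-line → (0,5), t=5.0922 (wall)
  → r_1 = 5.0922
beam 2: φ=90°, α=240°
  d=(-0.5000,-0.8660)  start (5,3)  tX=0.8200 tY=0.3002  stride 1/|dx|=2.0000 1/|dy|=1.1547
    cross y-line → (5,2), t=0.3002
    cross x-line → (4,2), t=0.8200
    cross y-line → (4,1), t=1.4549
    cross y-line → (4,0), t=2.6096 (wall)
  → r_2 = 2.6096
beam 3: φ=180°, α=330°
  d=(0.8660,-0.5000)  start (5,3)  tX=0.6813 tY=0.5200  stride 1/|dx|=1.1547 1/|dy|=2.0000
    cross y-line → (5,2), t=0.5200
    cross x-line → (6,2), t=0.6813
    cross x-line → (7,2), t=1.8360
    cross y-line → (7,1), t=2.5200
    cross x-line → (8,1), t=2.9907
    cross x-line → (9,1), t=4.1454 (wall)
  → r_3 = 4.1454
beam 4: φ=270°, α=60°
  d=(0.5000,0.8660)  start (5,3)  tX=1.1800 tY=0.8545  stride 1/|dx|=2.0000 1/|dy|=1.1547
    cross y-line → (5,4), t=0.8545
    cross x-line → (6,4), t=1.1800
    cross y-line → (6,5), t=2.0092 (wall)
  → r_4 = 2.0092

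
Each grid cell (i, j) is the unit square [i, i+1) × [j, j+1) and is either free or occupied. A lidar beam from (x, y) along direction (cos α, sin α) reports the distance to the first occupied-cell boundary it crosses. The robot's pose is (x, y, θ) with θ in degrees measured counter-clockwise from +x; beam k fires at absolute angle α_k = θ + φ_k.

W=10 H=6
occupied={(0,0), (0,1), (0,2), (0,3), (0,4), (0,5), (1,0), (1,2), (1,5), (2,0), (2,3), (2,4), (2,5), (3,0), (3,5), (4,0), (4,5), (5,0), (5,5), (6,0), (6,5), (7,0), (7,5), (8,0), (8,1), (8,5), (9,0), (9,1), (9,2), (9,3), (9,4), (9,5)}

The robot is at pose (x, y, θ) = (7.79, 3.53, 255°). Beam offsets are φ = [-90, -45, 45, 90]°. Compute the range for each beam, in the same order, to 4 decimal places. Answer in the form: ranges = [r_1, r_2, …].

beam 1: φ=-90°, α=165°
  direction (-0.9659, 0.2588); cell (7,3); t to first gridline: x 0.8179, y 1.8159 (then +1.0353 / +3.8637)
    (6,3) via x @ 0.8179
    (6,4) via y @ 1.8159
    (5,4) via x @ 1.8531
    (4,4) via x @ 2.8884
    (3,4) via x @ 3.9237
    (2,4) via x @ 4.9590  # hit
  → r_1 = 4.9590
beam 2: φ=-45°, α=210°
  direction (-0.8660, -0.5000); cell (7,3); t to first gridline: x 0.9122, y 1.0600 (then +1.1547 / +2.0000)
    (6,3) via x @ 0.9122
    (6,2) via y @ 1.0600
    (5,2) via x @ 2.0669
    (5,1) via y @ 3.0600
    (4,1) via x @ 3.2216
    (3,1) via x @ 4.3763
    (3,0) via y @ 5.0600  # hit
  → r_2 = 5.0600
beam 3: φ=45°, α=300°
  direction (0.5000, -0.8660); cell (7,3); t to first gridline: x 0.4200, y 0.6120 (then +2.0000 / +1.1547)
    (8,3) via x @ 0.4200
    (8,2) via y @ 0.6120
    (8,1) via y @ 1.7667  # hit
  → r_3 = 1.7667
beam 4: φ=90°, α=345°
  direction (0.9659, -0.2588); cell (7,3); t to first gridline: x 0.2174, y 2.0478 (then +1.0353 / +3.8637)
    (8,3) via x @ 0.2174
    (9,3) via x @ 1.2527  # hit
  → r_4 = 1.2527

ranges = [4.9590, 5.0600, 1.7667, 1.2527]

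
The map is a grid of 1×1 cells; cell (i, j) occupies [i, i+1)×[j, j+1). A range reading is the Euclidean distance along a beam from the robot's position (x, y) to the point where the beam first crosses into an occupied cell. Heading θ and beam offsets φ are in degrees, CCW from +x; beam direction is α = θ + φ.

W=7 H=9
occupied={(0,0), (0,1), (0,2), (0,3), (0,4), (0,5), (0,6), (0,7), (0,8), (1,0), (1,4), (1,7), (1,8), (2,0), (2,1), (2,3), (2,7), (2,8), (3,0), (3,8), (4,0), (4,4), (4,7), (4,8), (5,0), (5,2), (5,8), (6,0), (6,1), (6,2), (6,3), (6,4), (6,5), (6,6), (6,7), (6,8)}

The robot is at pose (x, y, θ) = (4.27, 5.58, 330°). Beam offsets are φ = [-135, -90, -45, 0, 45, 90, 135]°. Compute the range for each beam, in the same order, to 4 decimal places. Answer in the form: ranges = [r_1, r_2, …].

ranges = [2.3501, 2.5400, 0.6005, 1.9976, 1.7910, 2.7944, 2.5054]

beam 1: φ=-135°, α=195°
  direction (-0.9659, -0.2588); cell (4,5); t to first gridline: x 0.2795, y 2.2409 (then +1.0353 / +3.8637)
    (3,5) via x @ 0.2795
    (2,5) via x @ 1.3148
    (2,4) via y @ 2.2409
    (1,4) via x @ 2.3501  # hit
  → r_1 = 2.3501
beam 2: φ=-90°, α=240°
  direction (-0.5000, -0.8660); cell (4,5); t to first gridline: x 0.5400, y 0.6697 (then +2.0000 / +1.1547)
    (3,5) via x @ 0.5400
    (3,4) via y @ 0.6697
    (3,3) via y @ 1.8244
    (2,3) via x @ 2.5400  # hit
  → r_2 = 2.5400
beam 3: φ=-45°, α=285°
  direction (0.2588, -0.9659); cell (4,5); t to first gridline: x 2.8205, y 0.6005 (then +3.8637 / +1.0353)
    (4,4) via y @ 0.6005  # hit
  → r_3 = 0.6005
beam 4: φ=0°, α=330°
  direction (0.8660, -0.5000); cell (4,5); t to first gridline: x 0.8429, y 1.1600 (then +1.1547 / +2.0000)
    (5,5) via x @ 0.8429
    (5,4) via y @ 1.1600
    (6,4) via x @ 1.9976  # hit
  → r_4 = 1.9976
beam 5: φ=45°, α=15°
  direction (0.9659, 0.2588); cell (4,5); t to first gridline: x 0.7558, y 1.6228 (then +1.0353 / +3.8637)
    (5,5) via x @ 0.7558
    (5,6) via y @ 1.6228
    (6,6) via x @ 1.7910  # hit
  → r_5 = 1.7910
beam 6: φ=90°, α=60°
  direction (0.5000, 0.8660); cell (4,5); t to first gridline: x 1.4600, y 0.4850 (then +2.0000 / +1.1547)
    (4,6) via y @ 0.4850
    (5,6) via x @ 1.4600
    (5,7) via y @ 1.6397
    (5,8) via y @ 2.7944  # hit
  → r_6 = 2.7944
beam 7: φ=135°, α=105°
  direction (-0.2588, 0.9659); cell (4,5); t to first gridline: x 1.0432, y 0.4348 (then +3.8637 / +1.0353)
    (4,6) via y @ 0.4348
    (3,6) via x @ 1.0432
    (3,7) via y @ 1.4701
    (3,8) via y @ 2.5054  # hit
  → r_7 = 2.5054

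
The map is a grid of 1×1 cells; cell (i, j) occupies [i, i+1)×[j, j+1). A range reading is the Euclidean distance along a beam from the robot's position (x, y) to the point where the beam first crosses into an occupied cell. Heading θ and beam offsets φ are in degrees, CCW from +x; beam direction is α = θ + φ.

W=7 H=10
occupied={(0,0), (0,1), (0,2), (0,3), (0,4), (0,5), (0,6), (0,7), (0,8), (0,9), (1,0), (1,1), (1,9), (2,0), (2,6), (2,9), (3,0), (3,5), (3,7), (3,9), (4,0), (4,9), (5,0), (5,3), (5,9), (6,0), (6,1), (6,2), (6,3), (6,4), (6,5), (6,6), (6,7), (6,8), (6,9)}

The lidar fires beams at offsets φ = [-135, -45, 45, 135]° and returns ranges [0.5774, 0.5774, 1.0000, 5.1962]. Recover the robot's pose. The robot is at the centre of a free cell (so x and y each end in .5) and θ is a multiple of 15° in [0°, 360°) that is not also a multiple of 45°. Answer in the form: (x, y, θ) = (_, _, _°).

Candidates: 35 free-cell centres × 16 headings = 560 poses. Raycast each; keep the one whose scan matches to 4 dp.
  (2.5, 8.5, 330°): beam 1 = 1.5529 ≠ 0.5774 ✗
  (1.5, 4.5, 75°): beam 1 = 4.0415 ≠ 0.5774 ✗
  (1.5, 8.5, 240°): beam 1 = 0.5176 ≠ 0.5774 ✗
  (4.5, 2.5, 345°): beam 1 = 2.8868 ≠ 0.5774 ✗
  (3.5, 1.5, 195°): beam 1 = 5.0000 ≠ 0.5774 ✗
  …
  (5.5, 1.5, 15°): r_1=0.5774, r_2=0.5774, r_3=1.0000, r_4=5.1962 — all match ✓
Unique over the lattice → pose = (5.5, 1.5, 15°).

(x, y, θ) = (5.5, 1.5, 15°)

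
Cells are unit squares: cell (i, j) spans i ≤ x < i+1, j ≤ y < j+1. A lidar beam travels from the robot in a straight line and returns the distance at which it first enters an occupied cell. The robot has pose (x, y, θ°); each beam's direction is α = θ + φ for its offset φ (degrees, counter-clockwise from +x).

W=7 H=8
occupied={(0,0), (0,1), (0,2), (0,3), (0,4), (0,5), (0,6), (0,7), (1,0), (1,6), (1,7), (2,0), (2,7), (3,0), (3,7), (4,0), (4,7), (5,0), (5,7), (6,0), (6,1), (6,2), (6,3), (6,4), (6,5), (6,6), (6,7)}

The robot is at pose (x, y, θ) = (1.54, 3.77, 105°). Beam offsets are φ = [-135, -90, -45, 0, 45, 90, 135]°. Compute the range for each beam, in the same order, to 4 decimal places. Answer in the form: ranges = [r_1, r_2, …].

beam 1: φ=-135°, α=330°
  dir = (cos 330°, sin 330°) = (0.8660, -0.5000); from cell (1,3)
  next x-line at t=0.5312, next y-line at t=1.5400; Δt_x=1.1547, Δt_y=2.0000
    x: enter (2,3) at t=0.5312
    y: enter (2,2) at t=1.5400
    x: enter (3,2) at t=1.6859
    x: enter (4,2) at t=2.8406
    y: enter (4,1) at t=3.5400
    x: enter (5,1) at t=3.9953
    x: enter (6,1) at t=5.1500 ← occupied
  → r_1 = 5.1500
beam 2: φ=-90°, α=15°
  dir = (cos 15°, sin 15°) = (0.9659, 0.2588); from cell (1,3)
  next x-line at t=0.4762, next y-line at t=0.8887; Δt_x=1.0353, Δt_y=3.8637
    x: enter (2,3) at t=0.4762
    y: enter (2,4) at t=0.8887
    x: enter (3,4) at t=1.5115
    x: enter (4,4) at t=2.5468
    x: enter (5,4) at t=3.5821
    x: enter (6,4) at t=4.6173 ← occupied
  → r_2 = 4.6173
beam 3: φ=-45°, α=60°
  dir = (cos 60°, sin 60°) = (0.5000, 0.8660); from cell (1,3)
  next x-line at t=0.9200, next y-line at t=0.2656; Δt_x=2.0000, Δt_y=1.1547
    y: enter (1,4) at t=0.2656
    x: enter (2,4) at t=0.9200
    y: enter (2,5) at t=1.4203
    y: enter (2,6) at t=2.5750
    x: enter (3,6) at t=2.9200
    y: enter (3,7) at t=3.7297 ← occupied
  → r_3 = 3.7297
beam 4: φ=0°, α=105°
  dir = (cos 105°, sin 105°) = (-0.2588, 0.9659); from cell (1,3)
  next x-line at t=2.0864, next y-line at t=0.2381; Δt_x=3.8637, Δt_y=1.0353
    y: enter (1,4) at t=0.2381
    y: enter (1,5) at t=1.2734
    x: enter (0,5) at t=2.0864 ← occupied
  → r_4 = 2.0864
beam 5: φ=45°, α=150°
  dir = (cos 150°, sin 150°) = (-0.8660, 0.5000); from cell (1,3)
  next x-line at t=0.6235, next y-line at t=0.4600; Δt_x=1.1547, Δt_y=2.0000
    y: enter (1,4) at t=0.4600
    x: enter (0,4) at t=0.6235 ← occupied
  → r_5 = 0.6235
beam 6: φ=90°, α=195°
  dir = (cos 195°, sin 195°) = (-0.9659, -0.2588); from cell (1,3)
  next x-line at t=0.5590, next y-line at t=2.9751; Δt_x=1.0353, Δt_y=3.8637
    x: enter (0,3) at t=0.5590 ← occupied
  → r_6 = 0.5590
beam 7: φ=135°, α=240°
  dir = (cos 240°, sin 240°) = (-0.5000, -0.8660); from cell (1,3)
  next x-line at t=1.0800, next y-line at t=0.8891; Δt_x=2.0000, Δt_y=1.1547
    y: enter (1,2) at t=0.8891
    x: enter (0,2) at t=1.0800 ← occupied
  → r_7 = 1.0800

ranges = [5.1500, 4.6173, 3.7297, 2.0864, 0.6235, 0.5590, 1.0800]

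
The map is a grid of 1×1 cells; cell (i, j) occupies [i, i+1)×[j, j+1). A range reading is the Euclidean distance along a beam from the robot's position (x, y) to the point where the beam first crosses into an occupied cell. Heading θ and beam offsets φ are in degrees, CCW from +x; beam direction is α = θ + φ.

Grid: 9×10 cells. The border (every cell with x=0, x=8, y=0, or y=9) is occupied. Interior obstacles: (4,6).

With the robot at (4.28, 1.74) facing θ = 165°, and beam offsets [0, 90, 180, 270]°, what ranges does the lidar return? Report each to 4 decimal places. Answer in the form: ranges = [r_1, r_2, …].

ranges = [3.3957, 0.7661, 2.8591, 7.5161]

beam 1: φ=0°, α=165°
  dir = (cos 165°, sin 165°) = (-0.9659, 0.2588); from cell (4,1)
  next x-line at t=0.2899, next y-line at t=1.0046; Δt_x=1.0353, Δt_y=3.8637
    x: enter (3,1) at t=0.2899
    y: enter (3,2) at t=1.0046
    x: enter (2,2) at t=1.3252
    x: enter (1,2) at t=2.3604
    x: enter (0,2) at t=3.3957 ← occupied
  → r_1 = 3.3957
beam 2: φ=90°, α=255°
  dir = (cos 255°, sin 255°) = (-0.2588, -0.9659); from cell (4,1)
  next x-line at t=1.0818, next y-line at t=0.7661; Δt_x=3.8637, Δt_y=1.0353
    y: enter (4,0) at t=0.7661 ← occupied
  → r_2 = 0.7661
beam 3: φ=180°, α=345°
  dir = (cos 345°, sin 345°) = (0.9659, -0.2588); from cell (4,1)
  next x-line at t=0.7454, next y-line at t=2.8591; Δt_x=1.0353, Δt_y=3.8637
    x: enter (5,1) at t=0.7454
    x: enter (6,1) at t=1.7807
    x: enter (7,1) at t=2.8160
    y: enter (7,0) at t=2.8591 ← occupied
  → r_3 = 2.8591
beam 4: φ=270°, α=75°
  dir = (cos 75°, sin 75°) = (0.2588, 0.9659); from cell (4,1)
  next x-line at t=2.7819, next y-line at t=0.2692; Δt_x=3.8637, Δt_y=1.0353
    y: enter (4,2) at t=0.2692
    y: enter (4,3) at t=1.3044
    y: enter (4,4) at t=2.3397
    x: enter (5,4) at t=2.7819
    y: enter (5,5) at t=3.3750
    y: enter (5,6) at t=4.4103
    y: enter (5,7) at t=5.4456
    y: enter (5,8) at t=6.4808
    x: enter (6,8) at t=6.6456
    y: enter (6,9) at t=7.5161 ← occupied
  → r_4 = 7.5161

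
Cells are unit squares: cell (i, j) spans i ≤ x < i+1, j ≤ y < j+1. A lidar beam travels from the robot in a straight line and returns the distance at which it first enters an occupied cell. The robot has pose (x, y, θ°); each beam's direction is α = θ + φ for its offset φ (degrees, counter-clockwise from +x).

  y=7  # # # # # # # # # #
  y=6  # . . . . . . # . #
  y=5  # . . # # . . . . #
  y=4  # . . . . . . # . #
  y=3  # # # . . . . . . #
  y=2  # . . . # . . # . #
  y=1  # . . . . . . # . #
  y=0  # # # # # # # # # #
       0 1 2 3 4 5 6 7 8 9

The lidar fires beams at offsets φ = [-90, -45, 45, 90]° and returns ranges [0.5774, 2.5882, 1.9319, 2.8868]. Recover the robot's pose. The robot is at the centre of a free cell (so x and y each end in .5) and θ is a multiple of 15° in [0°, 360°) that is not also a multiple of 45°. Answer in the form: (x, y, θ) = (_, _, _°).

(x, y, θ) = (3.5, 2.5, 120°)

The pose lattice has 39·16 = 624 candidates. Test each by forward raycasting.
  (2.5, 4.5, 165°): beam 1 = 2.5882 ≠ 0.5774 ✗
  (6.5, 1.5, 300°): beam 1 = 1.0000 ≠ 0.5774 ✗
  (3.5, 1.5, 15°): beam 1 = 0.5176 ≠ 0.5774 ✗
  (2.5, 6.5, 240°): beam 1 = 1.0000 ≠ 0.5774 ✗
  …
  (3.5, 2.5, 120°): r_1=0.5774, r_2=2.5882, r_3=1.9319, r_4=2.8868 — all match ✓
Only this pose fits every beam.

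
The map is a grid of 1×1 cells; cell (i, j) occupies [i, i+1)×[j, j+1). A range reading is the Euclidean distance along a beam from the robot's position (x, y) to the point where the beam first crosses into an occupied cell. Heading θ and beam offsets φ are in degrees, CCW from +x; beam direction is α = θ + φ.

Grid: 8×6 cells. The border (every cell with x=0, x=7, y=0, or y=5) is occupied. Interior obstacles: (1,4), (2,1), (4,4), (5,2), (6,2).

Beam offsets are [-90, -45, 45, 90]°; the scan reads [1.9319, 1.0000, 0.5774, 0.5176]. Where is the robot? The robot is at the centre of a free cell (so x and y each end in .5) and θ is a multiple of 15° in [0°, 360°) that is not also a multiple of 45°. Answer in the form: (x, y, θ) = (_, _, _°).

Candidates: 19 free-cell centres × 16 headings = 304 poses. Raycast each; keep the one whose scan matches to 4 dp.
  (2.5, 2.5, 30°): beam 1 = 0.5774 ≠ 1.9319 ✗
  (2.5, 3.5, 300°): beam 1 = 1.7321 ≠ 1.9319 ✗
  (2.5, 2.5, 165°): beam 1 = 2.5882 ≠ 1.9319 ✗
  (2.5, 3.5, 105°): beam 2 = 1.7321 ≠ 1.0000 ✗
  (6.5, 3.5, 300°): beam 1 = 1.0000 ≠ 1.9319 ✗
  …
  (6.5, 3.5, 255°): r_1=1.9319, r_2=1.0000, r_3=0.5774, r_4=0.5176 — all match ✓
Unique over the lattice → pose = (6.5, 3.5, 255°).

(x, y, θ) = (6.5, 3.5, 255°)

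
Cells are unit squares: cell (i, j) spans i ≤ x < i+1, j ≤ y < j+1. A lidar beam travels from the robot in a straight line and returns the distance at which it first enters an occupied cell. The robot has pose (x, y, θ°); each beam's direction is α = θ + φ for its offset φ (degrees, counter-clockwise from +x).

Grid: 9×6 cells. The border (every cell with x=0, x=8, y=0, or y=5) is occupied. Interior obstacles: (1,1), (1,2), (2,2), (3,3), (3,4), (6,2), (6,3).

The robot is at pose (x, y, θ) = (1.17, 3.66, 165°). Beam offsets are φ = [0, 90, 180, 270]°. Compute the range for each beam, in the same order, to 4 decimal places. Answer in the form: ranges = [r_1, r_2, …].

beam 1: φ=0°, α=165°
  cosα=-0.9659 sinα=0.2588 | (1,3) | tMaxX 0.1760 tMaxY 1.3137 | tΔX 1.0353 tΔY 3.8637
    t=0.1760 [x] (0,3) — stop
  → r_1 = 0.1760
beam 2: φ=90°, α=255°
  cosα=-0.2588 sinα=-0.9659 | (1,3) | tMaxX 0.6568 tMaxY 0.6833 | tΔX 3.8637 tΔY 1.0353
    t=0.6568 [x] (0,3) — stop
  → r_2 = 0.6568
beam 3: φ=180°, α=345°
  cosα=0.9659 sinα=-0.2588 | (1,3) | tMaxX 0.8593 tMaxY 2.5500 | tΔX 1.0353 tΔY 3.8637
    t=0.8593 [x] (2,3)
    t=1.8946 [x] (3,3) — stop
  → r_3 = 1.8946
beam 4: φ=270°, α=75°
  cosα=0.2588 sinα=0.9659 | (1,3) | tMaxX 3.2069 tMaxY 0.3520 | tΔX 3.8637 tΔY 1.0353
    t=0.3520 [y] (1,4)
    t=1.3873 [y] (1,5) — stop
  → r_4 = 1.3873

ranges = [0.1760, 0.6568, 1.8946, 1.3873]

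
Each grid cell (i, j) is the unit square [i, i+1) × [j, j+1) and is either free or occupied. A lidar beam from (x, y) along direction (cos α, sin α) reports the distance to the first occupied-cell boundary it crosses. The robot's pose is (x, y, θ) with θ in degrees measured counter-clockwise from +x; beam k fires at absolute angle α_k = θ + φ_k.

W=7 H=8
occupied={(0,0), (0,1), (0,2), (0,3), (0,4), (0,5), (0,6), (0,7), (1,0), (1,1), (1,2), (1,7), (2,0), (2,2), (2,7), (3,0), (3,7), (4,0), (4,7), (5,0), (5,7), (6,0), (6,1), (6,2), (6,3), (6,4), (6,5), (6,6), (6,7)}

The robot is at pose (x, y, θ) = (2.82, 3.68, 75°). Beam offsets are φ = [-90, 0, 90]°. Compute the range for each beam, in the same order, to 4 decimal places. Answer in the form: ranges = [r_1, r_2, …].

beam 1: φ=-90°, α=345°
  dir = (cos 345°, sin 345°) = (0.9659, -0.2588); from cell (2,3)
  next x-line at t=0.1863, next y-line at t=2.6273; Δt_x=1.0353, Δt_y=3.8637
    x: enter (3,3) at t=0.1863
    x: enter (4,3) at t=1.2216
    x: enter (5,3) at t=2.2569
    y: enter (5,2) at t=2.6273
    x: enter (6,2) at t=3.2922 ← occupied
  → r_1 = 3.2922
beam 2: φ=0°, α=75°
  dir = (cos 75°, sin 75°) = (0.2588, 0.9659); from cell (2,3)
  next x-line at t=0.6955, next y-line at t=0.3313; Δt_x=3.8637, Δt_y=1.0353
    y: enter (2,4) at t=0.3313
    x: enter (3,4) at t=0.6955
    y: enter (3,5) at t=1.3666
    y: enter (3,6) at t=2.4018
    y: enter (3,7) at t=3.4371 ← occupied
  → r_2 = 3.4371
beam 3: φ=90°, α=165°
  dir = (cos 165°, sin 165°) = (-0.9659, 0.2588); from cell (2,3)
  next x-line at t=0.8489, next y-line at t=1.2364; Δt_x=1.0353, Δt_y=3.8637
    x: enter (1,3) at t=0.8489
    y: enter (1,4) at t=1.2364
    x: enter (0,4) at t=1.8842 ← occupied
  → r_3 = 1.8842

ranges = [3.2922, 3.4371, 1.8842]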